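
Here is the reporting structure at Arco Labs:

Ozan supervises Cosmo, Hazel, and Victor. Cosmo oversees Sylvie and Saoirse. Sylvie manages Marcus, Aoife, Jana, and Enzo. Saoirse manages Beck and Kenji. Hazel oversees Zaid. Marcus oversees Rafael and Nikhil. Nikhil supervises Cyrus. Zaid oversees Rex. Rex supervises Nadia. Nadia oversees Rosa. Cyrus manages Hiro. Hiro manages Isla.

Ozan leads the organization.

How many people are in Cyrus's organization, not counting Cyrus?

2

Cyrus directly manages Hiro. Under Hiro: Isla (1). That's 2 in total.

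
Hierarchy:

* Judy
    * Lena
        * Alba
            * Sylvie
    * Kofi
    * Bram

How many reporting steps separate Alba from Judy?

2

Chain from Alba up to Judy: Alba → Lena → Judy. That is 2 steps up, so Alba is 2 levels below Judy.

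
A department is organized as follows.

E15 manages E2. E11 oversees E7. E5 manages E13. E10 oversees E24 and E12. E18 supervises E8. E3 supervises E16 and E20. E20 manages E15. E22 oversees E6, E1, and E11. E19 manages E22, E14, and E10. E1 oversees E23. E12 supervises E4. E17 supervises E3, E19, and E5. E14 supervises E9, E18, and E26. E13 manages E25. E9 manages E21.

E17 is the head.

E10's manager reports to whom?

E17

E10 reports to E19, and E19 reports to E17. So E10's skip-level manager is E17.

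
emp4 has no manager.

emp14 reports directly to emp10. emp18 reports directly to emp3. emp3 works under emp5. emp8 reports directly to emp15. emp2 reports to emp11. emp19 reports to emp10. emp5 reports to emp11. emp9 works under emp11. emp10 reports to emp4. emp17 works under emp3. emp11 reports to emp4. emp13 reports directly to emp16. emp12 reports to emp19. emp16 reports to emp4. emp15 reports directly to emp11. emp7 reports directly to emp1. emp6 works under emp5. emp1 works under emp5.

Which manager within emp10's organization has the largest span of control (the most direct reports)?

Direct-report counts within emp10's organization: emp10 has 2; emp19 has 1. The largest is 2, held by emp10.

emp10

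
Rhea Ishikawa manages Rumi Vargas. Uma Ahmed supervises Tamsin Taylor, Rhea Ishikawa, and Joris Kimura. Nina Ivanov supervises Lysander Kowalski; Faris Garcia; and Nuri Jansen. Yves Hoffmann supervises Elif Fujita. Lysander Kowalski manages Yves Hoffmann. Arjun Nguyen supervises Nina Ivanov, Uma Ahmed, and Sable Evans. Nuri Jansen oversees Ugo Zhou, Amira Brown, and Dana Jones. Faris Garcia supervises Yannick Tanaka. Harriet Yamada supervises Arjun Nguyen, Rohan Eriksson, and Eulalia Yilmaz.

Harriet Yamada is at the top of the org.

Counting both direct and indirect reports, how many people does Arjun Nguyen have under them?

16

Arjun Nguyen directly manages Nina Ivanov, Uma Ahmed, Sable Evans. Under Nina Ivanov: Nuri Jansen, Dana Jones, Amira Brown, Ugo Zhou, Lysander Kowalski, Yves Hoffmann, Elif Fujita, Faris Garcia, Yannick Tanaka (9). Under Uma Ahmed: Tamsin Taylor, Joris Kimura, Rhea Ishikawa, Rumi Vargas (4). Sable Evans has no reports. So Arjun Nguyen's organization is 3 direct reports plus everyone under them: 10 + 5 + 1 = 16.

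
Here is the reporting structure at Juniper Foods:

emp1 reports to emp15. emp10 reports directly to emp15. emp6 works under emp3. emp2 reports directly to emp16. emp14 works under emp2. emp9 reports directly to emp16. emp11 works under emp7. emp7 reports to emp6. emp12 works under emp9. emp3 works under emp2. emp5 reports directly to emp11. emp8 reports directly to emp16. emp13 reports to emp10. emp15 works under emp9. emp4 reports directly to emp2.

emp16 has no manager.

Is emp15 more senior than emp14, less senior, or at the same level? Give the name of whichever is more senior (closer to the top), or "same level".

same level

Both emp15 and emp14 are 2 levels below emp16.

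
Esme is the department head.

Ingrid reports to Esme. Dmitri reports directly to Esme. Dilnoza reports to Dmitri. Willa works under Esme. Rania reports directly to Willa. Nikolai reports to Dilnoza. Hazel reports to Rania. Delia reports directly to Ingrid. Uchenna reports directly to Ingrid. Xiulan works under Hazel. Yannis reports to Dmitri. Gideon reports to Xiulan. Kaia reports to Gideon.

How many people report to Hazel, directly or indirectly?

3

Hazel directly manages Xiulan. Under Xiulan: Gideon, Kaia (2). That's 3 in total.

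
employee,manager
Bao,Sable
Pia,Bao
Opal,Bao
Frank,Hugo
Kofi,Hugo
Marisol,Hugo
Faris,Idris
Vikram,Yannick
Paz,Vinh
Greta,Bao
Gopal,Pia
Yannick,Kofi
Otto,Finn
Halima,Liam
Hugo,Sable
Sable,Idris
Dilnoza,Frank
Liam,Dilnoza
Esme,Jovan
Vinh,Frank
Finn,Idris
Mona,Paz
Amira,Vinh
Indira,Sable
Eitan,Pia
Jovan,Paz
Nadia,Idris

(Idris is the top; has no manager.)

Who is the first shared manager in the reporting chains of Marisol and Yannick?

Marisol's chain of managers is Hugo, Sable, Idris. Yannick's chain of managers is Kofi, Hugo, Sable, Idris. The first manager that appears in both chains is Hugo.

Hugo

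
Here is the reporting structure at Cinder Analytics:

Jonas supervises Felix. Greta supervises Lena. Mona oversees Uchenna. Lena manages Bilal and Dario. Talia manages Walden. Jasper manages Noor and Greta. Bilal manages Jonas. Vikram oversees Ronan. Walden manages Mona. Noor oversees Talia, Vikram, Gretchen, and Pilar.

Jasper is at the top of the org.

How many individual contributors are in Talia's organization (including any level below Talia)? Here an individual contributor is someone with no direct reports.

1

The only person in Talia's organization with no one reporting to them is Uchenna. That is 1.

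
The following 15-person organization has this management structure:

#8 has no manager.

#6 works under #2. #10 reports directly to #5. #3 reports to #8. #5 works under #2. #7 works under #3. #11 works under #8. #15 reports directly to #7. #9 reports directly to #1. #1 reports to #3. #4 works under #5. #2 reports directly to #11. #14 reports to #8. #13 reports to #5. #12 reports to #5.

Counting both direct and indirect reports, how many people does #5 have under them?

#5 directly manages #4, #13, #12, #10. #4 has no reports. #13 has no reports. #12 has no reports. #10 has no reports. So #5's organization is 4 direct reports plus everyone under them: 1 + 1 + 1 + 1 = 4.

4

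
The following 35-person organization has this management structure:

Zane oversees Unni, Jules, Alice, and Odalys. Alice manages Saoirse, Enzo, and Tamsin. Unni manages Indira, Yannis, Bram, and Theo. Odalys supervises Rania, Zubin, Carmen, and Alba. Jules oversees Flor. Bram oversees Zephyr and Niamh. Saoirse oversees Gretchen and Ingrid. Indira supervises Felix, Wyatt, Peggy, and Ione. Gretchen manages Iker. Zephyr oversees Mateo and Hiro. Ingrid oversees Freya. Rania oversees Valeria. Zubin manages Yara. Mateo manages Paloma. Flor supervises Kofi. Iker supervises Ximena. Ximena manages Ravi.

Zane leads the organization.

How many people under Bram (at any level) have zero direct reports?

The people in Bram's organization with no one reporting to them are Niamh, Hiro, Paloma. That is 3.

3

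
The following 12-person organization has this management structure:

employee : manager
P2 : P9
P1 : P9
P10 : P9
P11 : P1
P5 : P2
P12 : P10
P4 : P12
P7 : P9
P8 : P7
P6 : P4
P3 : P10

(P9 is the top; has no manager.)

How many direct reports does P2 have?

P2 directly manages P5. That is 1 direct report.

1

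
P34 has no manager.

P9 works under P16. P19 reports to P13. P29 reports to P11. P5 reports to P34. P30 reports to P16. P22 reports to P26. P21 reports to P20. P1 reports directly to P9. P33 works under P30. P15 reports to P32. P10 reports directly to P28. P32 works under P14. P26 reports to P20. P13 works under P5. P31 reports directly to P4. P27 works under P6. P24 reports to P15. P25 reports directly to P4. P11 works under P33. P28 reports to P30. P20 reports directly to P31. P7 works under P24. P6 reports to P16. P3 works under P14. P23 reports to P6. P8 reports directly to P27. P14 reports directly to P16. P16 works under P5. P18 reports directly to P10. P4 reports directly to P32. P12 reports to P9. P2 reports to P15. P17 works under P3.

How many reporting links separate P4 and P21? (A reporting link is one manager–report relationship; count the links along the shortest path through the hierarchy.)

P21 is in P4's organization: the chain from P21 up to P4 is P21 → P20 → P31 → P4, which is 3 links.

3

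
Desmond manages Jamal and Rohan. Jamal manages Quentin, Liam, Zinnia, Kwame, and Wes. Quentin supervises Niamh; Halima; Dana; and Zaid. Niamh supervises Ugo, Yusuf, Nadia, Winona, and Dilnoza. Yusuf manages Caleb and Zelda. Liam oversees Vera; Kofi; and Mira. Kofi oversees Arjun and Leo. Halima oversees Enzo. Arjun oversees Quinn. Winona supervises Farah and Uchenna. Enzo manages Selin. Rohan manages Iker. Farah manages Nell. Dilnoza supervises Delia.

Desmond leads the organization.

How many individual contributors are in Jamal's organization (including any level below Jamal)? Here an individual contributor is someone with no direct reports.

17

The people in Jamal's organization with no one reporting to them are Wes, Kwame, Zinnia, Mira, Vera, Leo, Quinn, Zaid, Dana, Selin, Delia, Uchenna, Nell, Nadia, Caleb, Zelda, Ugo. That is 17.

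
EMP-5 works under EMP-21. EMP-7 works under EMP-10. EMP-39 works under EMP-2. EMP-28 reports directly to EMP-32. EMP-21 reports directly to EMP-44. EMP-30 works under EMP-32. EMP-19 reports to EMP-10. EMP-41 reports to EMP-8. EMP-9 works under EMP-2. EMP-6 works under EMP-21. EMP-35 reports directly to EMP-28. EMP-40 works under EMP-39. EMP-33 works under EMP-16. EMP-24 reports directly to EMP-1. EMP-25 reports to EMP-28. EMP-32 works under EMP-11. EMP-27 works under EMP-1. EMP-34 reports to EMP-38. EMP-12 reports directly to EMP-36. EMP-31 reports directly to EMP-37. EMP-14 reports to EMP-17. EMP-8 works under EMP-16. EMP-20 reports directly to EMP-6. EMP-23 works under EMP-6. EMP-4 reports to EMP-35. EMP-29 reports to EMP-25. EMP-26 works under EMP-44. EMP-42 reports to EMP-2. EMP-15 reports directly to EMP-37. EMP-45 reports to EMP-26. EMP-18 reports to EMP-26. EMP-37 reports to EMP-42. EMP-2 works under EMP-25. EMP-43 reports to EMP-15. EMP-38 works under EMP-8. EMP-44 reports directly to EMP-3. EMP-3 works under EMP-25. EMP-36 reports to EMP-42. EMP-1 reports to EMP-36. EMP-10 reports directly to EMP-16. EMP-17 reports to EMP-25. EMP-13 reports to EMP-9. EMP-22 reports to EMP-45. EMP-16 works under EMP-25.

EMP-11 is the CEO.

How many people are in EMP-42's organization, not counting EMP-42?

9

EMP-42 directly manages EMP-36, EMP-37. Under EMP-36: EMP-12, EMP-1, EMP-24, EMP-27 (4). Under EMP-37: EMP-31, EMP-15, EMP-43 (3). So EMP-42's organization is 2 direct reports plus everyone under them: 5 + 4 = 9.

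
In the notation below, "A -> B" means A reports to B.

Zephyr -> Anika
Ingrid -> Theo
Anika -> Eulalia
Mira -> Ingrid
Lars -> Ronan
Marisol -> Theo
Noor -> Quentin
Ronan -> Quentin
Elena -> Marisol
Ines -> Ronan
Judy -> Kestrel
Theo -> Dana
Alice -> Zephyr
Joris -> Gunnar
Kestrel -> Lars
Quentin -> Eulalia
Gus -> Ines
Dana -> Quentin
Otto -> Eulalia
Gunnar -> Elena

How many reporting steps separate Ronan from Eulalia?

2

Chain from Ronan up to Eulalia: Ronan → Quentin → Eulalia. That is 2 steps up, so Ronan is 2 levels below Eulalia.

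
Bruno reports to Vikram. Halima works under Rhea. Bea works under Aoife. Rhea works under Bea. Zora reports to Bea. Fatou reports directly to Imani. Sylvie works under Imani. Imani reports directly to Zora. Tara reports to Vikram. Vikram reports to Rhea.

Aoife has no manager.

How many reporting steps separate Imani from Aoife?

Chain from Imani up to Aoife: Imani → Zora → Bea → Aoife. That is 3 steps up, so Imani is 3 levels below Aoife.

3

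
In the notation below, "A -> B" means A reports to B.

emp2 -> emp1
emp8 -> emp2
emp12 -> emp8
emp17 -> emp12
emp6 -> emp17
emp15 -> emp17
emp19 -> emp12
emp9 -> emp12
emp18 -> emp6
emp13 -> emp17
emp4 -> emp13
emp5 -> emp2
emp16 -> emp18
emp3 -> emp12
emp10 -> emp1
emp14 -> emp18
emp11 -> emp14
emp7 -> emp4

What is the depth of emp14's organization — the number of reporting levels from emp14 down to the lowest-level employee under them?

1

The longest chain under emp14 runs emp14 → emp11, which is 1 level below emp14.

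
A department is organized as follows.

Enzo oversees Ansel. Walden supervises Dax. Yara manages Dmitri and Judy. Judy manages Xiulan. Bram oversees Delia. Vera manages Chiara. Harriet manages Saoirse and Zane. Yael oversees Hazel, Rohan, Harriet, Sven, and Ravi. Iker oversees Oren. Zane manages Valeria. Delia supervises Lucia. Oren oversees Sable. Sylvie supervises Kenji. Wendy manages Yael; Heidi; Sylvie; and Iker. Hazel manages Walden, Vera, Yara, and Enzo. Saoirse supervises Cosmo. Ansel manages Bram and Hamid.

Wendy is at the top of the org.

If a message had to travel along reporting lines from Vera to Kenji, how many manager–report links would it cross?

Vera is 3 levels below Wendy, and Kenji is 2 levels below Wendy (their lowest common manager). The shortest path runs up from Vera to Wendy and back down to Kenji: 3 + 2 = 5 links.

5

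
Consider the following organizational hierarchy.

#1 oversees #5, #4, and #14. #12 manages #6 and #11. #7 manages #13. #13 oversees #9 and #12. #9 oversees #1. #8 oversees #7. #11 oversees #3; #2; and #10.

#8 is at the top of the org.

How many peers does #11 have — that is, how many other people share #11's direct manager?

#11 reports to #12. #12's other direct reports are #6 — 1 peer.

1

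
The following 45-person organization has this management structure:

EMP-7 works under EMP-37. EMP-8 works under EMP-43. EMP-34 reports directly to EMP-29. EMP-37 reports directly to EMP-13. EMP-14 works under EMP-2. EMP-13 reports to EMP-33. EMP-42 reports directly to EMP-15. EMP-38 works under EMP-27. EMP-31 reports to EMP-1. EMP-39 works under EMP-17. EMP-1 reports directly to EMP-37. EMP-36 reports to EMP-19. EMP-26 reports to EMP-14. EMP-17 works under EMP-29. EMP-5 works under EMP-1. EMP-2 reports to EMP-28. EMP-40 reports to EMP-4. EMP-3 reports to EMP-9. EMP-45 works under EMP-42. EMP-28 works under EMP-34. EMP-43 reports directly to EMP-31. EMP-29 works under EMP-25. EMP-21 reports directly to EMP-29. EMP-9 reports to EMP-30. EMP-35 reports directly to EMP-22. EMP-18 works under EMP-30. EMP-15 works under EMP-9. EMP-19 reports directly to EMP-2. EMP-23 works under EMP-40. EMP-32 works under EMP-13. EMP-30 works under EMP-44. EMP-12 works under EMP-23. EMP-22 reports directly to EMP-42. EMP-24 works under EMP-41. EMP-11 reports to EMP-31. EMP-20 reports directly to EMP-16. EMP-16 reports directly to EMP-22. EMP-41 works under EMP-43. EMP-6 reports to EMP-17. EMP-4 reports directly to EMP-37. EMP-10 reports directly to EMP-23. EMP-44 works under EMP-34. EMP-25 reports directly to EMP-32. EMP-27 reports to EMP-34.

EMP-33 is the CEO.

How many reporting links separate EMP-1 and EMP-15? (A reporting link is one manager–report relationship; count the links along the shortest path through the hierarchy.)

10

EMP-1 is 2 levels below EMP-13, and EMP-15 is 8 levels below EMP-13 (their lowest common manager). The shortest path runs up from EMP-1 to EMP-13 and back down to EMP-15: 2 + 8 = 10 links.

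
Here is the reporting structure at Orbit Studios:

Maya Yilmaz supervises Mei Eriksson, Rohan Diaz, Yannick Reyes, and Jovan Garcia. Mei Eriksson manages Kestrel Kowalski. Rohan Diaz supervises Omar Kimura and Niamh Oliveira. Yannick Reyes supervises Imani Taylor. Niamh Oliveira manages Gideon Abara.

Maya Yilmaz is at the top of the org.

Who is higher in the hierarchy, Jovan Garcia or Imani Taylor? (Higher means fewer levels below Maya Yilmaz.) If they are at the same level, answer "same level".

Jovan Garcia is 1 level below Maya Yilmaz; Imani Taylor is 2. Jovan Garcia is higher.

Jovan Garcia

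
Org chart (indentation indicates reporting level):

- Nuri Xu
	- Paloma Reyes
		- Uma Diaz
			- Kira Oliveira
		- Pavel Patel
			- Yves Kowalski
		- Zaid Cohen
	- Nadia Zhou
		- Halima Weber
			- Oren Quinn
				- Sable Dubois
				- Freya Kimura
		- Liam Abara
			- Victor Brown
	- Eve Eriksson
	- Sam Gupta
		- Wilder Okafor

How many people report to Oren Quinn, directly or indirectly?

2

Oren Quinn directly manages Sable Dubois, Freya Kimura. Sable Dubois has no reports. Freya Kimura has no reports. So Oren Quinn's organization is 2 direct reports plus everyone under them: 1 + 1 = 2.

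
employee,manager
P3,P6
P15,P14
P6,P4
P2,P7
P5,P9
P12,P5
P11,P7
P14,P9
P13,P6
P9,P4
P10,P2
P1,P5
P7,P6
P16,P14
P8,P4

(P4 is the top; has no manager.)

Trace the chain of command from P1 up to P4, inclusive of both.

P1 -> P5 -> P9 -> P4

P1 reports to P5. P5 reports to P9. P9 reports to P4. P4 is at the top.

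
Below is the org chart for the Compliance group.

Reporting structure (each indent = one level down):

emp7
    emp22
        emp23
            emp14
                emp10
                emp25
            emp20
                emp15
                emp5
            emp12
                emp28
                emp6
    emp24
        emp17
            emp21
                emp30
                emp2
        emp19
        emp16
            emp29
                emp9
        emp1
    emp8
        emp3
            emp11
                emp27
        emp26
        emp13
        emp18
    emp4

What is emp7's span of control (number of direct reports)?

emp7 directly manages emp22, emp24, emp8, emp4. That is 4 direct reports.

4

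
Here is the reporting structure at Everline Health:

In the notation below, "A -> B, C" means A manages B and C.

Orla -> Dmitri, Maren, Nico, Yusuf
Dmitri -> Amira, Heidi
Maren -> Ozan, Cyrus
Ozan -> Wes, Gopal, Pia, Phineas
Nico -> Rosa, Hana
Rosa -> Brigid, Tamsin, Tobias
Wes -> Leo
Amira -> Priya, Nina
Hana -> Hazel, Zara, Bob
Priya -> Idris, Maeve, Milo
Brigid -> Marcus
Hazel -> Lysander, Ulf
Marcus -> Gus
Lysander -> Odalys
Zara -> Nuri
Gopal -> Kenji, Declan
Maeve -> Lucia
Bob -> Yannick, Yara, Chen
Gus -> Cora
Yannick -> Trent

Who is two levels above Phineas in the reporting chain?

Maren

Phineas reports to Ozan, and Ozan reports to Maren. So Phineas's skip-level manager is Maren.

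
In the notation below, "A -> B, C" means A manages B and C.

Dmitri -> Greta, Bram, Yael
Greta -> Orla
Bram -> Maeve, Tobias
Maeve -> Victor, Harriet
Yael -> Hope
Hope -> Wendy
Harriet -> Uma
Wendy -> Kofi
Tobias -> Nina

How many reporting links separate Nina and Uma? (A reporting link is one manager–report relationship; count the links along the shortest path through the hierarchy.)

Nina is 2 levels below Bram, and Uma is 3 levels below Bram (their lowest common manager). The shortest path runs up from Nina to Bram and back down to Uma: 2 + 3 = 5 links.

5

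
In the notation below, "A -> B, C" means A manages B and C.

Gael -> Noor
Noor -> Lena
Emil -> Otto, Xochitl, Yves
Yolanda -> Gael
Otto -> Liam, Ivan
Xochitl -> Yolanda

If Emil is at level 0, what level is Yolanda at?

Chain from Yolanda up to Emil: Yolanda → Xochitl → Emil. That is 2 steps up, so Yolanda is 2 levels below Emil.

2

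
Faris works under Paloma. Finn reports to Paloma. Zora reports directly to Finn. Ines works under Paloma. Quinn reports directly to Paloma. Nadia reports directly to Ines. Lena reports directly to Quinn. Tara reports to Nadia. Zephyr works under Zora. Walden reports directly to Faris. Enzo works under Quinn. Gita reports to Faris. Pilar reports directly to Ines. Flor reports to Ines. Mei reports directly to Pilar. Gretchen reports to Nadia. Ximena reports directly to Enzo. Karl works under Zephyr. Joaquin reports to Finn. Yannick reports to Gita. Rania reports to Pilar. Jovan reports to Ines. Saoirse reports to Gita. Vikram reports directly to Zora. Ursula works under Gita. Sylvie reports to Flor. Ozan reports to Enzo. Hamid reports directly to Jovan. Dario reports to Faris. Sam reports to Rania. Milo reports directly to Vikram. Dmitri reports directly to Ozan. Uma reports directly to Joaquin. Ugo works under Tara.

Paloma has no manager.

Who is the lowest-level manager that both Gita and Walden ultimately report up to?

Gita's chain of managers is Faris, Paloma. Walden's chain of managers is Faris, Paloma. The first manager that appears in both chains is Faris.

Faris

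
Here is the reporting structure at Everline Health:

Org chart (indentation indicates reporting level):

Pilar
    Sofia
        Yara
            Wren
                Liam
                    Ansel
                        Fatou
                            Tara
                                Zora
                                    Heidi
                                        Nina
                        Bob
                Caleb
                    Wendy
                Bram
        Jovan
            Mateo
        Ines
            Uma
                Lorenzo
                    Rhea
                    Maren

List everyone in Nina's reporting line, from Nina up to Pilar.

Nina reports to Heidi. Heidi reports to Zora. Zora reports to Tara. Tara reports to Fatou. Fatou reports to Ansel. Ansel reports to Liam. Liam reports to Wren. Wren reports to Yara. Yara reports to Sofia. Sofia reports to Pilar. Pilar is at the top.

Nina -> Heidi -> Zora -> Tara -> Fatou -> Ansel -> Liam -> Wren -> Yara -> Sofia -> Pilar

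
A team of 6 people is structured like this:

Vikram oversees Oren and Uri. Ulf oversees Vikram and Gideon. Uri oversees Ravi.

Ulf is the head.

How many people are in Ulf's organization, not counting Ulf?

Ulf directly manages Vikram, Gideon. Under Vikram: Uri, Ravi, Oren (3). Gideon has no reports. So Ulf's organization is 2 direct reports plus everyone under them: 4 + 1 = 5.

5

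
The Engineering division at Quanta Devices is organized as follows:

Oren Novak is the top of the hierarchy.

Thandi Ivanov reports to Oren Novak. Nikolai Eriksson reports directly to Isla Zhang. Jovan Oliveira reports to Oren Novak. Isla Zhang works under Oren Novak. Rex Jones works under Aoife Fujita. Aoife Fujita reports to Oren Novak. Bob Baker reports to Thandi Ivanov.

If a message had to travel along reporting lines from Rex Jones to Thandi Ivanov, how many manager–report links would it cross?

3

Rex Jones is 2 levels below Oren Novak, and Thandi Ivanov is 1 level below Oren Novak (their lowest common manager). The shortest path runs up from Rex Jones to Oren Novak and back down to Thandi Ivanov: 2 + 1 = 3 links.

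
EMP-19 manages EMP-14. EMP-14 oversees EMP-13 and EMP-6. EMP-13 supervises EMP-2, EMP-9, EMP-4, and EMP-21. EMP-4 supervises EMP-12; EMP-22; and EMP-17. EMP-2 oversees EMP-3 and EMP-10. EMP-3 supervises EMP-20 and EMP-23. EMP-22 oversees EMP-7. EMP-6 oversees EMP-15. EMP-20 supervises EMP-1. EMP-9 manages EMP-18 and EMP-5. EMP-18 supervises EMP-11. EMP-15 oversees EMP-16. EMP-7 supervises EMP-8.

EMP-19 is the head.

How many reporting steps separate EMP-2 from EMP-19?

Chain from EMP-2 up to EMP-19: EMP-2 → EMP-13 → EMP-14 → EMP-19. That is 3 steps up, so EMP-2 is 3 levels below EMP-19.

3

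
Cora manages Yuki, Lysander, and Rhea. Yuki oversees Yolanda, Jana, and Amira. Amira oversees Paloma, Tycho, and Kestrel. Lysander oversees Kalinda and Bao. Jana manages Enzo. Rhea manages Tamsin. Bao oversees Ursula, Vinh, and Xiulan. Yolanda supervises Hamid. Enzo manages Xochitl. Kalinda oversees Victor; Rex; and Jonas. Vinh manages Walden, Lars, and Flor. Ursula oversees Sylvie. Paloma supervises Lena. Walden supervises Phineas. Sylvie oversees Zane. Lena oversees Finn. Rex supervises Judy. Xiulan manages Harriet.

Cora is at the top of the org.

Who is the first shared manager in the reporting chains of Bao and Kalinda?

Bao's chain of managers is Lysander, Cora. Kalinda's chain of managers is Lysander, Cora. The first manager that appears in both chains is Lysander.

Lysander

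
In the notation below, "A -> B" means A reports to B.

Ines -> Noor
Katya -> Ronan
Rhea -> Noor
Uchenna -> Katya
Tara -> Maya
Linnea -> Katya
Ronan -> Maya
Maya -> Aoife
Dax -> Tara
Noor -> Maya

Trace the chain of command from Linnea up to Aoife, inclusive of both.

Linnea reports to Katya. Katya reports to Ronan. Ronan reports to Maya. Maya reports to Aoife. Aoife is at the top.

Linnea -> Katya -> Ronan -> Maya -> Aoife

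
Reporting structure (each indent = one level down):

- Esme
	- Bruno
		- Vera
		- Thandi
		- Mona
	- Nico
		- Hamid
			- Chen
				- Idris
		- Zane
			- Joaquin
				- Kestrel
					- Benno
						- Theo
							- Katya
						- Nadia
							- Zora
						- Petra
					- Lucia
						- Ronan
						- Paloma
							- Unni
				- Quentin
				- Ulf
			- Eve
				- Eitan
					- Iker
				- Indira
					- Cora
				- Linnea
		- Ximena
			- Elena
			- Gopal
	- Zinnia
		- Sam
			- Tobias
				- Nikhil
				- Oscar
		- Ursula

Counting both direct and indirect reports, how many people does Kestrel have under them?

Kestrel directly manages Benno, Lucia. Under Benno: Petra, Nadia, Zora, Theo, Katya (5). Under Lucia: Paloma, Unni, Ronan (3). So Kestrel's organization is 2 direct reports plus everyone under them: 6 + 4 = 10.

10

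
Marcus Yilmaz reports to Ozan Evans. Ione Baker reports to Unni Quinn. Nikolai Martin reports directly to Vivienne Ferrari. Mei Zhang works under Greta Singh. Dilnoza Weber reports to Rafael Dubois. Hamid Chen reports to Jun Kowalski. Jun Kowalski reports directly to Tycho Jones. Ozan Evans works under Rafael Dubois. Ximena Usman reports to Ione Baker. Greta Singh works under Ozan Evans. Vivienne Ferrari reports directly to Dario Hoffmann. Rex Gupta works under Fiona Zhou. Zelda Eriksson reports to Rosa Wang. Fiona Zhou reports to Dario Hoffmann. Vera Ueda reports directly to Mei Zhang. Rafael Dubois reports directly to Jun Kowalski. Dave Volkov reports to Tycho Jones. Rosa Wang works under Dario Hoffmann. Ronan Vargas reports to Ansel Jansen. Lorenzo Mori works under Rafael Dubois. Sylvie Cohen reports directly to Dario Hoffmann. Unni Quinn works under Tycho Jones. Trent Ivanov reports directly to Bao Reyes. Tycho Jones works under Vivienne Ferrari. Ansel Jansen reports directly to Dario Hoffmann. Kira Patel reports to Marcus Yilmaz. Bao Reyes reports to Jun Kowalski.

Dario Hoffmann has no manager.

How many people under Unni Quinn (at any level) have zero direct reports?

The only person in Unni Quinn's organization with no one reporting to them is Ximena Usman. That is 1.

1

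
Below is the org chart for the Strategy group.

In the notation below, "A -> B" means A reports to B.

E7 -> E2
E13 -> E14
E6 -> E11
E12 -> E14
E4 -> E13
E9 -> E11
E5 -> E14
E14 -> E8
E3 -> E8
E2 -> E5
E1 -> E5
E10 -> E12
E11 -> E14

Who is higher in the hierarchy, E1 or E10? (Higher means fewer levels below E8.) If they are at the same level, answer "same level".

Both E1 and E10 are 3 levels below E8.

same level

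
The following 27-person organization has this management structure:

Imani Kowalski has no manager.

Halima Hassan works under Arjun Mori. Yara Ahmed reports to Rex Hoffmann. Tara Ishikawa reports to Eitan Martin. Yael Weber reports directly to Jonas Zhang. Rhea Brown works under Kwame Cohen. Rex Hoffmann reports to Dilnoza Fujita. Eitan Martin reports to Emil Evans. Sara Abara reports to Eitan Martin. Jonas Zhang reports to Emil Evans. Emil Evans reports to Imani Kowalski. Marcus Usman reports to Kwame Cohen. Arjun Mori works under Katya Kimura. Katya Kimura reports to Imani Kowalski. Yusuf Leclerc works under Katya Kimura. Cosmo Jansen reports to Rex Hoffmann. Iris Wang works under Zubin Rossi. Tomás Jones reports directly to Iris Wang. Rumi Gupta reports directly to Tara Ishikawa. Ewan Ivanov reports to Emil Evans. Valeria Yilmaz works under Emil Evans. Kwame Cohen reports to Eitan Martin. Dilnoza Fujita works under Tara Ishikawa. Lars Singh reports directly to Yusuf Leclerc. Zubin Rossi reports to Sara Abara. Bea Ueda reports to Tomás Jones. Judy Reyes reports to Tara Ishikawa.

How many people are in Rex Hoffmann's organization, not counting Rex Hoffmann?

2

Rex Hoffmann directly manages Yara Ahmed, Cosmo Jansen. Yara Ahmed has no reports. Cosmo Jansen has no reports. So Rex Hoffmann's organization is 2 direct reports plus everyone under them: 1 + 1 = 2.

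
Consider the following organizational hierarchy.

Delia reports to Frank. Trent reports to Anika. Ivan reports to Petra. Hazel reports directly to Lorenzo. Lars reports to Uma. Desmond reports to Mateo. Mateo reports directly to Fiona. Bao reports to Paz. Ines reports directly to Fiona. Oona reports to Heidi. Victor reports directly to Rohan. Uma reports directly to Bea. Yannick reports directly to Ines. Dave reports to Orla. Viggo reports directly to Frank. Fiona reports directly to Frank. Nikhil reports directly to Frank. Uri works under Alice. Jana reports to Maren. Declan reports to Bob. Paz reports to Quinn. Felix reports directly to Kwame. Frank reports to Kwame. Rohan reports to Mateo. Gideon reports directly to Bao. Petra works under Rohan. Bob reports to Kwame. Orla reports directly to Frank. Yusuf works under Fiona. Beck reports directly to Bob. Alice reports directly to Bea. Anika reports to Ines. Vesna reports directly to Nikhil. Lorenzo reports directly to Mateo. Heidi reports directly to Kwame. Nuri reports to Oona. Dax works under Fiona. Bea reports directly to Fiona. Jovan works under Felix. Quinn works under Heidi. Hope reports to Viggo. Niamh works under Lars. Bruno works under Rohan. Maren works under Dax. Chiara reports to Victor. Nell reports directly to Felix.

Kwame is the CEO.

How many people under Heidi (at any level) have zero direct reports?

2

The people in Heidi's organization with no one reporting to them are Nuri, Gideon. That is 2.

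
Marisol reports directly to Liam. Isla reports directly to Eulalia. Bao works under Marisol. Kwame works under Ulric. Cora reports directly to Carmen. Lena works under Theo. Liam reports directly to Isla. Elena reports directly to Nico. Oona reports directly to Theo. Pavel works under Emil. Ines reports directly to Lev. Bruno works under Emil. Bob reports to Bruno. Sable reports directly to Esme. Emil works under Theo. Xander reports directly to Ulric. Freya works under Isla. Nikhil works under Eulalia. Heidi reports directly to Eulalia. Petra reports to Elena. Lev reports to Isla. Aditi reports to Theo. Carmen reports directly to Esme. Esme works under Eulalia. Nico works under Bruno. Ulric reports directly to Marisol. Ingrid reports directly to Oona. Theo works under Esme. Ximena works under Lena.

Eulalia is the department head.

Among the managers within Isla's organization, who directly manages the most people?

Isla

Direct-report counts within Isla's organization: Isla has 3; Lev has 1; Liam has 1; Marisol has 2; Ulric has 2. The largest is 3, held by Isla.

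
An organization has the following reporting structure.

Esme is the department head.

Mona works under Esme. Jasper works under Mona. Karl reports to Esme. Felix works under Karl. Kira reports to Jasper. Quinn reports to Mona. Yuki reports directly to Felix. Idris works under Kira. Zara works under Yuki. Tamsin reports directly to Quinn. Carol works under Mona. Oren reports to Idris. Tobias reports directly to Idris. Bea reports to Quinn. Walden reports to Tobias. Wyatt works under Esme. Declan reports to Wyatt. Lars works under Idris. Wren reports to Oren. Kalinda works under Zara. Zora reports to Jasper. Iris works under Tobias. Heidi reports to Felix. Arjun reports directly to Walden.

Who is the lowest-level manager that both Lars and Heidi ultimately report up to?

Esme

Lars's chain of managers is Idris, Kira, Jasper, Mona, Esme. Heidi's chain of managers is Felix, Karl, Esme. The first manager that appears in both chains is Esme.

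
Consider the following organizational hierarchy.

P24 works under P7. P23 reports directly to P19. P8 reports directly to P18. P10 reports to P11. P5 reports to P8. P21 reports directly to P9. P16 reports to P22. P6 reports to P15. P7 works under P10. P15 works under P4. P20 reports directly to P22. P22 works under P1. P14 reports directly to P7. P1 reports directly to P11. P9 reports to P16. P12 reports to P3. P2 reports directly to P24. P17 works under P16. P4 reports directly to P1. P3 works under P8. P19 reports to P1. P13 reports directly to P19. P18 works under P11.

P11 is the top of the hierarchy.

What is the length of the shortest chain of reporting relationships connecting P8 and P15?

5

P8 is 2 levels below P11, and P15 is 3 levels below P11 (their lowest common manager). The shortest path runs up from P8 to P11 and back down to P15: 2 + 3 = 5 links.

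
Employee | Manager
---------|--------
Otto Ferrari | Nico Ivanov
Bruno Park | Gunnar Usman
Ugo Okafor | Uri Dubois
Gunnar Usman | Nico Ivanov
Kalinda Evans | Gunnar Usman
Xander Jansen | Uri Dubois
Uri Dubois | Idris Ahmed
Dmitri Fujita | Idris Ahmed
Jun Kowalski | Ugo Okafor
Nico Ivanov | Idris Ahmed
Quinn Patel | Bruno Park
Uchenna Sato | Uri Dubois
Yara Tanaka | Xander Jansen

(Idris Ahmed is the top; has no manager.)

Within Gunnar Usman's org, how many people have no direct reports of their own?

2

The people in Gunnar Usman's organization with no one reporting to them are Quinn Patel, Kalinda Evans. That is 2.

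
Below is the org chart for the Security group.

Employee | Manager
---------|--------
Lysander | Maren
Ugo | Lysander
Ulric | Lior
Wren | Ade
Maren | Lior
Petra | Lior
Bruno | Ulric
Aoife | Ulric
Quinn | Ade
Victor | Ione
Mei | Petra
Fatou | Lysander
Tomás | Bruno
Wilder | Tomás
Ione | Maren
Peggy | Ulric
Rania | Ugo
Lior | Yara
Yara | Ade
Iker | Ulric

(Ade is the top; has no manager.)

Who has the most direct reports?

Ulric

Direct-report counts: Ade has 3; Yara has 1; Lior has 3; Petra has 1; Ulric has 4; Bruno has 1; Tomás has 1; Maren has 2; Ione has 1; Lysander has 2; Ugo has 1. The largest is 4, held by Ulric.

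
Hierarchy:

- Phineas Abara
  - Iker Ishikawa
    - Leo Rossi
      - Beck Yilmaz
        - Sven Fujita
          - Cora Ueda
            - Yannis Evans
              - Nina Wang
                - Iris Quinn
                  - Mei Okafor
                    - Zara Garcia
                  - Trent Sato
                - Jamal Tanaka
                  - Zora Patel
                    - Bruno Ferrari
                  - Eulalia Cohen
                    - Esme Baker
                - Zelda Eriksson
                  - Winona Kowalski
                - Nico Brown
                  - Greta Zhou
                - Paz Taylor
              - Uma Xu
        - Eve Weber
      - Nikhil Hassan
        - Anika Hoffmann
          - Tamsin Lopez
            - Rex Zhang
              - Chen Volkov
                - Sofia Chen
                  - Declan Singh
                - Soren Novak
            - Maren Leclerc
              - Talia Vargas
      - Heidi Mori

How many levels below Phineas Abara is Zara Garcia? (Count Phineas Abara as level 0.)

Chain from Zara Garcia up to Phineas Abara: Zara Garcia → Mei Okafor → Iris Quinn → Nina Wang → Yannis Evans → Cora Ueda → Sven Fujita → Beck Yilmaz → Leo Rossi → Iker Ishikawa → Phineas Abara. That is 10 steps up, so Zara Garcia is 10 levels below Phineas Abara.

10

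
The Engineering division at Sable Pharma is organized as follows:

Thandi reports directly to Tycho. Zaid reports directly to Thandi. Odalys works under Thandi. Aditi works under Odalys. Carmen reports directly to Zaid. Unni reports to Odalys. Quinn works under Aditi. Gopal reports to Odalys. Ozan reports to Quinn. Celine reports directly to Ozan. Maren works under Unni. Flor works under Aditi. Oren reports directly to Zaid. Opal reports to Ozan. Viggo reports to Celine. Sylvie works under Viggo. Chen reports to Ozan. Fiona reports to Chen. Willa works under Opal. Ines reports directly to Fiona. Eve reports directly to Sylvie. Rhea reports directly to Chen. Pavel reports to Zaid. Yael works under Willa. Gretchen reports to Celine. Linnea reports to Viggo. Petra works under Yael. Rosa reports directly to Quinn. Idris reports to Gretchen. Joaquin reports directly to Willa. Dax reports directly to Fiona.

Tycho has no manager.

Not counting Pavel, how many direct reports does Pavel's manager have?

2

Pavel reports to Zaid. Zaid's other direct reports are Carmen, Oren — 2 peers.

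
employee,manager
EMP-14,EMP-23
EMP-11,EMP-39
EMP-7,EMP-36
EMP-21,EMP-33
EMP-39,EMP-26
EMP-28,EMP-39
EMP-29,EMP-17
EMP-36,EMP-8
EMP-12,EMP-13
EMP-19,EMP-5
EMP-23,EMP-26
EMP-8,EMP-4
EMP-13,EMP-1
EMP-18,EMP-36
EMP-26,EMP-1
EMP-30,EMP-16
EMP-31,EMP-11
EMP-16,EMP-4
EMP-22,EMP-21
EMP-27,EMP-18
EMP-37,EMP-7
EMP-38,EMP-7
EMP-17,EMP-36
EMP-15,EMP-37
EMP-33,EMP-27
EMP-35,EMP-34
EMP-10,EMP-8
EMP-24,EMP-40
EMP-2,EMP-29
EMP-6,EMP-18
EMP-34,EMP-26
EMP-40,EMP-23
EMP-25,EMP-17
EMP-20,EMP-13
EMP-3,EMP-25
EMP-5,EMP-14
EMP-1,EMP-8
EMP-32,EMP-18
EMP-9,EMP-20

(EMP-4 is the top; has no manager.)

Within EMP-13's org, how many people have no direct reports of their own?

2

The people in EMP-13's organization with no one reporting to them are EMP-12, EMP-9. That is 2.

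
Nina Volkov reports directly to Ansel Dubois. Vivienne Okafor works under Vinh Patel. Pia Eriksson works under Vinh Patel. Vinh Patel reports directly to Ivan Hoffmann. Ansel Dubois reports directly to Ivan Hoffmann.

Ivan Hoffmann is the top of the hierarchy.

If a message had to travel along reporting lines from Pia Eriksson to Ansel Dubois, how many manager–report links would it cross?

3

Pia Eriksson is 2 levels below Ivan Hoffmann, and Ansel Dubois is 1 level below Ivan Hoffmann (their lowest common manager). The shortest path runs up from Pia Eriksson to Ivan Hoffmann and back down to Ansel Dubois: 2 + 1 = 3 links.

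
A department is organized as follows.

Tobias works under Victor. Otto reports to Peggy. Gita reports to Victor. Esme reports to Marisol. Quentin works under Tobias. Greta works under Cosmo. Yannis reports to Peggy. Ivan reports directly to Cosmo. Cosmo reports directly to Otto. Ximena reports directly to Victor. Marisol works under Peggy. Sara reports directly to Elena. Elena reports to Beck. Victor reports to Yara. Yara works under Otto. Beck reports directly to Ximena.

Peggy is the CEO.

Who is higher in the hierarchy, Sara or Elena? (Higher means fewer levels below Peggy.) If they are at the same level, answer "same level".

Elena

Sara is 7 levels below Peggy; Elena is 6. Elena is higher.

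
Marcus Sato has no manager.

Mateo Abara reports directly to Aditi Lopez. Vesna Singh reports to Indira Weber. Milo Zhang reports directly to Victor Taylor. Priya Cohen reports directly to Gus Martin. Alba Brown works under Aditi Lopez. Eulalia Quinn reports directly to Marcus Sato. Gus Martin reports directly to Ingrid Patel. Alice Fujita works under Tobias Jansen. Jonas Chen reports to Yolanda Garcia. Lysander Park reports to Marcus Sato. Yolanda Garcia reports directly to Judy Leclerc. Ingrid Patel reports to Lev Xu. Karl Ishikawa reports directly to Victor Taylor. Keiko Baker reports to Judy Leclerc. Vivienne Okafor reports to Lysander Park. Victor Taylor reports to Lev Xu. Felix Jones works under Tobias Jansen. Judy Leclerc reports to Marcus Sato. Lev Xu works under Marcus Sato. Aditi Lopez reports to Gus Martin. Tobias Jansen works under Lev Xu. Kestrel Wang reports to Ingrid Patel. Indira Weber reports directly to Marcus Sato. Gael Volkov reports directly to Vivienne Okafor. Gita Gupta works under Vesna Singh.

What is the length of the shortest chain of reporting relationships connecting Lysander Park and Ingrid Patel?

3

Lysander Park is 1 level below Marcus Sato, and Ingrid Patel is 2 levels below Marcus Sato (their lowest common manager). The shortest path runs up from Lysander Park to Marcus Sato and back down to Ingrid Patel: 1 + 2 = 3 links.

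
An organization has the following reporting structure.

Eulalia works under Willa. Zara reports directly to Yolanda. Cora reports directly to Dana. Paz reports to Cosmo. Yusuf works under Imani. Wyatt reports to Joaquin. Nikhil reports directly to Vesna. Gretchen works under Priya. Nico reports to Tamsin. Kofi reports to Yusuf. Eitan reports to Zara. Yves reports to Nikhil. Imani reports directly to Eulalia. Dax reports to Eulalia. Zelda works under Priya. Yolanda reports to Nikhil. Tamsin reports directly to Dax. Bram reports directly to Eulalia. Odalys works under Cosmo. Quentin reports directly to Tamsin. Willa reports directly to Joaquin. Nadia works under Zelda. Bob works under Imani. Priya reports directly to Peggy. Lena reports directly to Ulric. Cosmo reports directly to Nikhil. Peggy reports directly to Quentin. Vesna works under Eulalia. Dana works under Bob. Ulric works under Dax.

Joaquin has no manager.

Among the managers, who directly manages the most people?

Eulalia

Direct-report counts: Joaquin has 2; Willa has 1; Eulalia has 4; Imani has 2; Yusuf has 1; Bob has 1; Dana has 1; Vesna has 1; Nikhil has 3; Yolanda has 1; Zara has 1; Cosmo has 2; Dax has 2; Ulric has 1; Tamsin has 2; Quentin has 1; Peggy has 1; Priya has 2; Zelda has 1. The largest is 4, held by Eulalia.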